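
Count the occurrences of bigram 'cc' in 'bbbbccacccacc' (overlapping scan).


Scanning 'bbbbccacccacc' for bigram 'cc':
  Position 0: 'bb' -> no
  Position 1: 'bb' -> no
  Position 2: 'bb' -> no
  Position 3: 'bc' -> no
  Position 4: 'cc' -> MATCH
  Position 5: 'ca' -> no
  Position 6: 'ac' -> no
  Position 7: 'cc' -> MATCH
  Position 8: 'cc' -> MATCH
  Position 9: 'ca' -> no
  Position 10: 'ac' -> no
  Position 11: 'cc' -> MATCH
Total matches: 4

4


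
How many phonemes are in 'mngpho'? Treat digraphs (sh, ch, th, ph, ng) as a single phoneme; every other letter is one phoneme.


Parsing 'mngpho' greedily, digraphs first:
  'm' -> consonant phoneme (phonemes so far: 1)
  'ng' -> digraph (1 consonant phoneme) (phonemes so far: 2)
  'ph' -> digraph (1 consonant phoneme) (phonemes so far: 3)
  'o' -> vowel phoneme (phonemes so far: 4)
Total phonemes: 4

4


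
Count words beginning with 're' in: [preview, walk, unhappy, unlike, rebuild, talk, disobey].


Checking each word for prefix 're':
  'preview' -> no (count: 0)
  'walk' -> no (count: 0)
  'unhappy' -> no (count: 0)
  'unlike' -> no (count: 0)
  'rebuild' -> YES, starts with 're' (count: 1)
  'talk' -> no (count: 1)
  'disobey' -> no (count: 1)
Total with prefix 're': 1

1


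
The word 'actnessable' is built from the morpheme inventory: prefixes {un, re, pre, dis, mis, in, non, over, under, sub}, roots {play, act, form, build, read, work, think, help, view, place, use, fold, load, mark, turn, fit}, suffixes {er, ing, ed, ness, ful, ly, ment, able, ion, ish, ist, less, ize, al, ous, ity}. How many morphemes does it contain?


Segmenting 'actnessable' against the inventory:
  'act' -> root (morpheme 1)
  'ness' -> suffix (morpheme 2)
  'able' -> suffix (morpheme 3)
Total morphemes: 3

3


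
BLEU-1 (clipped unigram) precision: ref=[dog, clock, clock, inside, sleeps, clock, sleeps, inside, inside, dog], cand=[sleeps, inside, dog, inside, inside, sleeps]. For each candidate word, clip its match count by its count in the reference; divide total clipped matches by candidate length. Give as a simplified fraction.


Reference word counts: {'clock': 3, 'dog': 2, 'inside': 3, 'sleeps': 2}
Checking each candidate word (with clipping):
  'sleeps' -> in reference (ref count 2, used 1/2) -> match (matches: 1)
  'inside' -> in reference (ref count 3, used 1/3) -> match (matches: 2)
  'dog' -> in reference (ref count 2, used 1/2) -> match (matches: 3)
  'inside' -> in reference (ref count 3, used 2/3) -> match (matches: 4)
  'inside' -> in reference (ref count 3, used 3/3) -> match (matches: 5)
  'sleeps' -> in reference (ref count 2, used 2/2) -> match (matches: 6)
Clipped matches: 6, Candidate length: 6
Precision = 6/6 = 1

1


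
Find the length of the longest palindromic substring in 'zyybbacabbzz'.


Scanning 'zyybbacabbzz' for palindromic substrings.
Substring at positions 3-9: 'bbacabb'.
Check: reverse('bbacabb') = 'bbacabb' -> palindrome confirmed.
Neighbouring characters ('y' / 'z') break symmetry, so it cannot extend further.
No longer palindromic substring exists; longest length = 7

7


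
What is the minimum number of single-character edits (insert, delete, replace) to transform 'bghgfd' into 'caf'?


Building DP table for s1='bghgfd' (len 6) and s2='caf' (len 3):
       c  a  f
    0  1  2  3
  b 1  1  2  3
  g 2  2  2  3
  h 3  3  3  3
  g 4  4  4  4
  f 5  5  5  4
  d 6  6  6  5
Edit distance = dp[6][3] = 5

5


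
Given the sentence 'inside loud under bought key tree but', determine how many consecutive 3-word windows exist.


Word trigrams from [7] words:
  Trigram 1: (inside loud under)
  Trigram 2: (loud under bought)
  Trigram 3: (under bought key)
  Trigram 4: (bought key tree)
  Trigram 5: (key tree but)
Total word trigrams: 7 - 2 = 5

5


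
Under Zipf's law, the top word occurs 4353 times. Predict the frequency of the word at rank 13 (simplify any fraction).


Zipf's law: freq(rank) = f1 / rank
f1 = 4353, rank = 13
freq = 4353 / 13
GCD(4353, 13) = 1
Simplified: 4353/13

4353/13


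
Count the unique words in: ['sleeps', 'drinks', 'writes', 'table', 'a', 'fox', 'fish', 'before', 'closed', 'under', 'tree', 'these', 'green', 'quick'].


Listing all tokens and tracking unique types:
  Token 1: 'sleeps' -> NEW (unique so far: 1)
  Token 2: 'drinks' -> NEW (unique so far: 2)
  Token 3: 'writes' -> NEW (unique so far: 3)
  Token 4: 'table' -> NEW (unique so far: 4)
  Token 5: 'a' -> NEW (unique so far: 5)
  Token 6: 'fox' -> NEW (unique so far: 6)
  Token 7: 'fish' -> NEW (unique so far: 7)
  Token 8: 'before' -> NEW (unique so far: 8)
  Token 9: 'closed' -> NEW (unique so far: 9)
  Token 10: 'under' -> NEW (unique so far: 10)
  Token 11: 'tree' -> NEW (unique so far: 11)
  Token 12: 'these' -> NEW (unique so far: 12)
  Token 13: 'green' -> NEW (unique so far: 13)
  Token 14: 'quick' -> NEW (unique so far: 14)
Unique types: ('a', 'before', 'closed', 'drinks', 'fish', 'fox', 'green', 'quick', 'sleeps', 'table', 'these', 'tree', 'under', 'writes')
Vocabulary size: 14

14


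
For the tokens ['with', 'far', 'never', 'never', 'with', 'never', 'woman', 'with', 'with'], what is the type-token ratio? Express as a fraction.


Tokens: 9
Unique types: ('far', 'never', 'with', 'woman') = 4
TTR = 4/9
Already in lowest terms.

4/9


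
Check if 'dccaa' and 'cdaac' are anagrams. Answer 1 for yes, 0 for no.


Sort characters of 'dccaa': 'aaccd'
Sort characters of 'cdaac': 'aaccd'
Sorted forms match -> they ARE anagrams
Result: 1

1


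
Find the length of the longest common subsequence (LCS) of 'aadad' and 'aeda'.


DP table for LCS of 'aadad' and 'aeda':
       a  e  d  a
    0  0  0  0  0
  a 0  1  1  1  1
  a 0  1  1  1  2
  d 0  1  1  2  2
  a 0  1  1  2  3
  d 0  1  1  2  3
LCS: 'ada'
LCS length = 3

3


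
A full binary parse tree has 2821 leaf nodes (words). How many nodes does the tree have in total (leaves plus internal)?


Leaf nodes (terminals): 2821
Internal nodes = n - 1 = 2821 - 1 = 2820
Total = leaves + internal = 2821 + 2820 = 5641

5641


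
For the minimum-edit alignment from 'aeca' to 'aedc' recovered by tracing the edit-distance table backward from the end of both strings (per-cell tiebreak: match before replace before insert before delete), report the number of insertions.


Edit distance = 2. Backtracking from cell (4, 4) with preference match > replace > insert > delete,
then listing the resulting alignment 'aeca' -> 'aedc' left to right:
  Step 1: keep 'a'
  Step 2: keep 'e'
  Step 3: replace c->d
  Step 4: replace a->c
Total insertions: 0

0


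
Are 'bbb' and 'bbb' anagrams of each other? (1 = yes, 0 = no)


Sort characters of 'bbb': 'bbb'
Sort characters of 'bbb': 'bbb'
Sorted forms match -> they ARE anagrams
Result: 1

1


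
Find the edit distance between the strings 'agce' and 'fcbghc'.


Building DP table for s1='agce' (len 4) and s2='fcbghc' (len 6):
       f  c  b  g  h  c
    0  1  2  3  4  5  6
  a 1  1  2  3  4  5  6
  g 2  2  2  3  3  4  5
  c 3  3  2  3  4  4  4
  e 4  4  3  3  4  5  5
Edit distance = dp[4][6] = 5

5


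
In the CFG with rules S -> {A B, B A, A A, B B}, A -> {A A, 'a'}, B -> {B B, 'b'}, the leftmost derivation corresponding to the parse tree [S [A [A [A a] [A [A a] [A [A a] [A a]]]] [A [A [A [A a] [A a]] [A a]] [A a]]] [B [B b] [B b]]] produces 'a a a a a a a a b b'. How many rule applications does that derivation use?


Every bracketed nonterminal node [X ...] in the tree is produced by exactly one rule application.
Reading the tree off as a leftmost derivation:
  Step 1: S  =>  A B   (applied S -> A B)
  Step 2: A B  =>  A A B   (applied A -> A A)
  Step 3: A A B  =>  A A A B   (applied A -> A A)
  Step 4: A A A B  =>  a A A B   (applied A -> a)
  Step 5: a A A B  =>  a A A A B   (applied A -> A A)
  Step 6: a A A A B  =>  a a A A B   (applied A -> a)
  Step 7: a a A A B  =>  a a A A A B   (applied A -> A A)
  Step 8: a a A A A B  =>  a a a A A B   (applied A -> a)
  Step 9: a a a A A B  =>  a a a a A B   (applied A -> a)
  Step 10: a a a a A B  =>  a a a a A A B   (applied A -> A A)
  Step 11: a a a a A A B  =>  a a a a A A A B   (applied A -> A A)
  Step 12: a a a a A A A B  =>  a a a a A A A A B   (applied A -> A A)
  Step 13: a a a a A A A A B  =>  a a a a a A A A B   (applied A -> a)
  Step 14: a a a a a A A A B  =>  a a a a a a A A B   (applied A -> a)
  Step 15: a a a a a a A A B  =>  a a a a a a a A B   (applied A -> a)
  Step 16: a a a a a a a A B  =>  a a a a a a a a B   (applied A -> a)
  Step 17: a a a a a a a a B  =>  a a a a a a a a B B   (applied B -> B B)
  Step 18: a a a a a a a a B B  =>  a a a a a a a a b B   (applied B -> b)
  Step 19: a a a a a a a a b B  =>  a a a a a a a a b b   (applied B -> b)
Final yield: a a a a a a a a b b
Total rewrite steps: 19

19


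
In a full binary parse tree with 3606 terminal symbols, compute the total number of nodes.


Leaf nodes (terminals): 3606
Internal nodes = n - 1 = 3606 - 1 = 3605
Total = leaves + internal = 3606 + 3605 = 7211

7211


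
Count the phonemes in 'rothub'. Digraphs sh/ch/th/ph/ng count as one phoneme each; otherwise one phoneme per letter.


Parsing 'rothub' greedily, digraphs first:
  'r' -> consonant phoneme (phonemes so far: 1)
  'o' -> vowel phoneme (phonemes so far: 2)
  'th' -> digraph (1 consonant phoneme) (phonemes so far: 3)
  'u' -> vowel phoneme (phonemes so far: 4)
  'b' -> consonant phoneme (phonemes so far: 5)
Total phonemes: 5

5


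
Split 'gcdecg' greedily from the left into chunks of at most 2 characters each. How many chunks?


'gcdecg' has 6 characters.
Chunking with max size 2:
  Chunk 1: 'gc' (positions 0-1)
  Chunk 2: 'de' (positions 2-3)
  Chunk 3: 'cg' (positions 4-5)
Total chunks: ceil(6 / 2) = 3

3


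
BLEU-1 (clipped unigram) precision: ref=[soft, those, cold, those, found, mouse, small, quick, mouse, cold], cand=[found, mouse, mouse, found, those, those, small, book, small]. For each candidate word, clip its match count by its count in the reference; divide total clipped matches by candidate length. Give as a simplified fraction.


Reference word counts: {'cold': 2, 'found': 1, 'mouse': 2, 'quick': 1, 'small': 1, 'soft': 1, 'those': 2}
Checking each candidate word (with clipping):
  'found' -> in reference (ref count 1, used 1/1) -> match (matches: 1)
  'mouse' -> in reference (ref count 2, used 1/2) -> match (matches: 2)
  'mouse' -> in reference (ref count 2, used 2/2) -> match (matches: 3)
  'found' -> ref count 1 already used up (1/1) -> clipped, no match (matches: 3)
  'those' -> in reference (ref count 2, used 1/2) -> match (matches: 4)
  'those' -> in reference (ref count 2, used 2/2) -> match (matches: 5)
  'small' -> in reference (ref count 1, used 1/1) -> match (matches: 6)
  'book' -> not in reference -> no match (matches: 6)
  'small' -> ref count 1 already used up (1/1) -> clipped, no match (matches: 6)
Clipped matches: 6, Candidate length: 9
Precision = 6/9 = 2/3

2/3


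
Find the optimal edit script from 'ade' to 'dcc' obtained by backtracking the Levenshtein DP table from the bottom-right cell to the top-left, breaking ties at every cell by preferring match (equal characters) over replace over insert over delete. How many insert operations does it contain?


Edit distance = 3. Backtracking from cell (3, 3) with preference match > replace > insert > delete,
then listing the resulting alignment 'ade' -> 'dcc' left to right:
  Step 1: replace a->d
  Step 2: replace d->c
  Step 3: replace e->c
Total insertions: 0

0


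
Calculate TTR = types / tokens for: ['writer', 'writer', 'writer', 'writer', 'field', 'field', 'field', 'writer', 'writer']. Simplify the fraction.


Tokens: 9
Unique types: ('field', 'writer') = 2
TTR = 2/9
Already in lowest terms.

2/9


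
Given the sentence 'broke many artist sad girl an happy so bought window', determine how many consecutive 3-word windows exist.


Word trigrams from [10] words:
  Trigram 1: (broke many artist)
  Trigram 2: (many artist sad)
  Trigram 3: (artist sad girl)
  Trigram 4: (sad girl an)
  Trigram 5: (girl an happy)
  Trigram 6: (an happy so)
  Trigram 7: (happy so bought)
  Trigram 8: (so bought window)
Total word trigrams: 10 - 2 = 8

8


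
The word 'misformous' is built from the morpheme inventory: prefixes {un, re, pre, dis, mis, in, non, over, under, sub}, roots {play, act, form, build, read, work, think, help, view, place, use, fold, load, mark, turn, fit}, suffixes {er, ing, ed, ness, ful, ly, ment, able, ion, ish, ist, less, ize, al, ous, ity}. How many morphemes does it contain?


Segmenting 'misformous' against the inventory:
  'mis' -> prefix (morpheme 1)
  'form' -> root (morpheme 2)
  'ous' -> suffix (morpheme 3)
Total morphemes: 3

3


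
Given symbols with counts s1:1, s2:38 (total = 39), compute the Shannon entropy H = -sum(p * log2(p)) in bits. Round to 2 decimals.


Computing entropy H = -sum(p_i * log2(p_i)):
  s1: p = 1/39 = 0.0256, -p*log2(p) = 0.1355
  s2: p = 38/39 = 0.9744, -p*log2(p) = 0.0365
H = sum of terms = 0.1720
Rounded to 2 decimals: 0.17

0.17


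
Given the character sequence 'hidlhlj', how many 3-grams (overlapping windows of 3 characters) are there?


String 'hidlhlj' has length L = 7.
Number of overlapping n-grams = L - n + 1
Substituting: 7 - 3 + 1 = 5

5


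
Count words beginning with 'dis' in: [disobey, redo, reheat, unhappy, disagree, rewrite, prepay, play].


Checking each word for prefix 'dis':
  'disobey' -> YES, starts with 'dis' (count: 1)
  'redo' -> no (count: 1)
  'reheat' -> no (count: 1)
  'unhappy' -> no (count: 1)
  'disagree' -> YES, starts with 'dis' (count: 2)
  'rewrite' -> no (count: 2)
  'prepay' -> no (count: 2)
  'play' -> no (count: 2)
Total with prefix 'dis': 2

2


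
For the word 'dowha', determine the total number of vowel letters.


Scanning each character of 'dowha':
  Position 1: 'd' -> consonant (running count: 0)
  Position 2: 'o' -> vowel (running count: 1)
  Position 3: 'w' -> consonant (running count: 1)
  Position 4: 'h' -> consonant (running count: 1)
  Position 5: 'a' -> vowel (running count: 2)
Total vowels: 2

2


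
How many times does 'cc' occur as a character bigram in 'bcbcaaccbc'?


Scanning 'bcbcaaccbc' for bigram 'cc':
  Position 0: 'bc' -> no
  Position 1: 'cb' -> no
  Position 2: 'bc' -> no
  Position 3: 'ca' -> no
  Position 4: 'aa' -> no
  Position 5: 'ac' -> no
  Position 6: 'cc' -> MATCH
  Position 7: 'cb' -> no
  Position 8: 'bc' -> no
Total matches: 1

1


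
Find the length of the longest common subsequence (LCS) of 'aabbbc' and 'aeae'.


DP table for LCS of 'aabbbc' and 'aeae':
       a  e  a  e
    0  0  0  0  0
  a 0  1  1  1  1
  a 0  1  1  2  2
  b 0  1  1  2  2
  b 0  1  1  2  2
  b 0  1  1  2  2
  c 0  1  1  2  2
LCS: 'aa'
LCS length = 2

2


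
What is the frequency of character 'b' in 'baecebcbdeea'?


Scanning 'baecebcbdeea' for 'b':
  Position 0: 'b' -> MATCH (count: 1)
  Position 5: 'b' -> MATCH (count: 2)
  Position 7: 'b' -> MATCH (count: 3)
Total occurrences of 'b': 3

3


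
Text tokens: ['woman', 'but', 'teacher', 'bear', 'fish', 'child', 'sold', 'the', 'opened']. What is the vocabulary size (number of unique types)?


Listing all tokens and tracking unique types:
  Token 1: 'woman' -> NEW (unique so far: 1)
  Token 2: 'but' -> NEW (unique so far: 2)
  Token 3: 'teacher' -> NEW (unique so far: 3)
  Token 4: 'bear' -> NEW (unique so far: 4)
  Token 5: 'fish' -> NEW (unique so far: 5)
  Token 6: 'child' -> NEW (unique so far: 6)
  Token 7: 'sold' -> NEW (unique so far: 7)
  Token 8: 'the' -> NEW (unique so far: 8)
  Token 9: 'opened' -> NEW (unique so far: 9)
Unique types: ('bear', 'but', 'child', 'fish', 'opened', 'sold', 'teacher', 'the', 'woman')
Vocabulary size: 9

9


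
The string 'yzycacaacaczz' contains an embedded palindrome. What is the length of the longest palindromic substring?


Scanning 'yzycacaacaczz' for palindromic substrings.
Substring at positions 3-10: 'cacaacac'.
Check: reverse('cacaacac') = 'cacaacac' -> palindrome confirmed.
Neighbouring characters ('y' / 'z') break symmetry, so it cannot extend further.
No longer palindromic substring exists; longest length = 8

8


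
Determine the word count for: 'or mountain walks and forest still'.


Counting words by splitting on spaces:
  Word 1: 'or'
  Word 2: 'mountain'
  Word 3: 'walks'
  Word 4: 'and'
  Word 5: 'forest'
  Word 6: 'still'
Total words: 6

6


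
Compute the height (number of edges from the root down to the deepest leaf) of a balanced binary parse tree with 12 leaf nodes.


In a balanced binary tree with n leaves the deepest leaf is ceil(log2(n)) edges below the root.
log2(12) = 3.5850
ceil(3.5850) = 4
height (edges) = 4

4


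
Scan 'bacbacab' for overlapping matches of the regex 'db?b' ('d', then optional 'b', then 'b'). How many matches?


Pattern: db?b means 'd', then optional 'b', then 'b'.
Scanning 'bacbacab' position-by-position:
  Pos 0: window 'bac' -> no
  Pos 1: window 'acb' -> no
  Pos 2: window 'cba' -> no
  Pos 3: window 'bac' -> no
  Pos 4: window 'aca' -> no
  Pos 5: window 'cab' -> no
  Pos 6: window 'ab' -> no
  Pos 7: window 'b' -> no
Total matches: 0

0


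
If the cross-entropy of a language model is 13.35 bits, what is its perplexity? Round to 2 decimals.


Perplexity formula: PP = 2^H
H = 13.35
PP = 2^13.35
Decompose: 2^13.35 = 2^13 * 2^0.35
2^13 = 8192, 2^0.35 ~ 1.2745606
PP ~ 8192 * 1.2745606 = 10441.2004352
Rounded to 2 decimals: 10441.20

10441.20


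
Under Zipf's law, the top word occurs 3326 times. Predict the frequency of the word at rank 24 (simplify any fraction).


Zipf's law: freq(rank) = f1 / rank
f1 = 3326, rank = 24
freq = 3326 / 24
GCD(3326, 24) = 2
Simplified: 1663/12

1663/12


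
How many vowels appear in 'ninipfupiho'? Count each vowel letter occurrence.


Scanning each character of 'ninipfupiho':
  Position 1: 'n' -> consonant (running count: 0)
  Position 2: 'i' -> vowel (running count: 1)
  Position 3: 'n' -> consonant (running count: 1)
  Position 4: 'i' -> vowel (running count: 2)
  Position 5: 'p' -> consonant (running count: 2)
  Position 6: 'f' -> consonant (running count: 2)
  Position 7: 'u' -> vowel (running count: 3)
  Position 8: 'p' -> consonant (running count: 3)
  Position 9: 'i' -> vowel (running count: 4)
  Position 10: 'h' -> consonant (running count: 4)
  Position 11: 'o' -> vowel (running count: 5)
Total vowels: 5

5


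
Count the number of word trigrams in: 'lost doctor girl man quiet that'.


Word trigrams from [6] words:
  Trigram 1: (lost doctor girl)
  Trigram 2: (doctor girl man)
  Trigram 3: (girl man quiet)
  Trigram 4: (man quiet that)
Total word trigrams: 6 - 2 = 4

4


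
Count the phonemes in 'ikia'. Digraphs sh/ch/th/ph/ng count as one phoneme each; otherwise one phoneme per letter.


Parsing 'ikia' greedily, digraphs first:
  'i' -> vowel phoneme (phonemes so far: 1)
  'k' -> consonant phoneme (phonemes so far: 2)
  'i' -> vowel phoneme (phonemes so far: 3)
  'a' -> vowel phoneme (phonemes so far: 4)
Total phonemes: 4

4


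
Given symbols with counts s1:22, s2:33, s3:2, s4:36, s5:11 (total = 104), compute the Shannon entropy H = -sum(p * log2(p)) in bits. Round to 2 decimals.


Computing entropy H = -sum(p_i * log2(p_i)):
  s1: p = 22/104 = 0.2115, -p*log2(p) = 0.4741
  s2: p = 33/104 = 0.3173, -p*log2(p) = 0.5255
  s3: p = 2/104 = 0.0192, -p*log2(p) = 0.1096
  s4: p = 36/104 = 0.3462, -p*log2(p) = 0.5298
  s5: p = 11/104 = 0.1058, -p*log2(p) = 0.3428
H = sum of terms = 1.9818
Rounded to 2 decimals: 1.98

1.98


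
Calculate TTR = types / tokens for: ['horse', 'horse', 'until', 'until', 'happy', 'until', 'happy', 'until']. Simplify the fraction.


Tokens: 8
Unique types: ('happy', 'horse', 'until') = 3
TTR = 3/8
Already in lowest terms.

3/8


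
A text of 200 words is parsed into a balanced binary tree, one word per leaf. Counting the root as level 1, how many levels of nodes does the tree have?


In a balanced binary tree with n leaves the deepest leaf is ceil(log2(n)) edges below the root,
so counting node levels inclusive of root and leaves gives ceil(log2(n)) + 1 levels.
log2(200) = 7.6439
ceil(7.6439) = 8
levels = 8 + 1 = 9

9


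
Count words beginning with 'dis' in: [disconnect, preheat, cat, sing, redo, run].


Checking each word for prefix 'dis':
  'disconnect' -> YES, starts with 'dis' (count: 1)
  'preheat' -> no (count: 1)
  'cat' -> no (count: 1)
  'sing' -> no (count: 1)
  'redo' -> no (count: 1)
  'run' -> no (count: 1)
Total with prefix 'dis': 1

1


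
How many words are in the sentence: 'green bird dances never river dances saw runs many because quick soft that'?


Counting words by splitting on spaces:
  Word 1: 'green'
  Word 2: 'bird'
  Word 3: 'dances'
  Word 4: 'never'
  Word 5: 'river'
  Word 6: 'dances'
  Word 7: 'saw'
  Word 8: 'runs'
  Word 9: 'many'
  Word 10: 'because'
  Word 11: 'quick'
  Word 12: 'soft'
  Word 13: 'that'
Total words: 13

13


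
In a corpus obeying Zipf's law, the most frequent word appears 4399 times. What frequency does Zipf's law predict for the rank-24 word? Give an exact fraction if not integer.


Zipf's law: freq(rank) = f1 / rank
f1 = 4399, rank = 24
freq = 4399 / 24
GCD(4399, 24) = 1
Simplified: 4399/24

4399/24


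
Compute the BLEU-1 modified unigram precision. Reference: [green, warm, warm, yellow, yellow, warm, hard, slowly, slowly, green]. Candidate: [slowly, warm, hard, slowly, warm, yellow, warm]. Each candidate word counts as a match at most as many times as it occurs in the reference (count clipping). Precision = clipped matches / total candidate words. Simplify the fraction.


Reference word counts: {'green': 2, 'hard': 1, 'slowly': 2, 'warm': 3, 'yellow': 2}
Checking each candidate word (with clipping):
  'slowly' -> in reference (ref count 2, used 1/2) -> match (matches: 1)
  'warm' -> in reference (ref count 3, used 1/3) -> match (matches: 2)
  'hard' -> in reference (ref count 1, used 1/1) -> match (matches: 3)
  'slowly' -> in reference (ref count 2, used 2/2) -> match (matches: 4)
  'warm' -> in reference (ref count 3, used 2/3) -> match (matches: 5)
  'yellow' -> in reference (ref count 2, used 1/2) -> match (matches: 6)
  'warm' -> in reference (ref count 3, used 3/3) -> match (matches: 7)
Clipped matches: 7, Candidate length: 7
Precision = 7/7 = 1

1


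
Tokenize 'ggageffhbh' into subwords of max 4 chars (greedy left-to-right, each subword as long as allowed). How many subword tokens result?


'ggageffhbh' has 10 characters.
Chunking with max size 4:
  Chunk 1: 'ggag' (positions 0-3)
  Chunk 2: 'effh' (positions 4-7)
  Chunk 3: 'bh' (positions 8-9)
Total chunks: ceil(10 / 4) = 3

3


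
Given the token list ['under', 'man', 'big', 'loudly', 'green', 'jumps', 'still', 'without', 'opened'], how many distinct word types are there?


Listing all tokens and tracking unique types:
  Token 1: 'under' -> NEW (unique so far: 1)
  Token 2: 'man' -> NEW (unique so far: 2)
  Token 3: 'big' -> NEW (unique so far: 3)
  Token 4: 'loudly' -> NEW (unique so far: 4)
  Token 5: 'green' -> NEW (unique so far: 5)
  Token 6: 'jumps' -> NEW (unique so far: 6)
  Token 7: 'still' -> NEW (unique so far: 7)
  Token 8: 'without' -> NEW (unique so far: 8)
  Token 9: 'opened' -> NEW (unique so far: 9)
Unique types: ('big', 'green', 'jumps', 'loudly', 'man', 'opened', 'still', 'under', 'without')
Vocabulary size: 9

9


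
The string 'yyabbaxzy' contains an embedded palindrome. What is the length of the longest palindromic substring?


Scanning 'yyabbaxzy' for palindromic substrings.
Substring at positions 2-5: 'abba'.
Check: reverse('abba') = 'abba' -> palindrome confirmed.
Neighbouring characters ('y' / 'x') break symmetry, so it cannot extend further.
No longer palindromic substring exists; longest length = 4

4


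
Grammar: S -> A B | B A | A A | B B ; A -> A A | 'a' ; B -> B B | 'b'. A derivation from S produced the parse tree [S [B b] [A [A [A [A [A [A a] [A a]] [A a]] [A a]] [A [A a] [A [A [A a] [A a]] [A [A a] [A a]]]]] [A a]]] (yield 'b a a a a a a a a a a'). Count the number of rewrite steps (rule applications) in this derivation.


Every bracketed nonterminal node [X ...] in the tree is produced by exactly one rule application.
Reading the tree off as a leftmost derivation:
  Step 1: S  =>  B A   (applied S -> B A)
  Step 2: B A  =>  b A   (applied B -> b)
  Step 3: b A  =>  b A A   (applied A -> A A)
  Step 4: b A A  =>  b A A A   (applied A -> A A)
  Step 5: b A A A  =>  b A A A A   (applied A -> A A)
  Step 6: b A A A A  =>  b A A A A A   (applied A -> A A)
  Step 7: b A A A A A  =>  b A A A A A A   (applied A -> A A)
  Step 8: b A A A A A A  =>  b a A A A A A   (applied A -> a)
  Step 9: b a A A A A A  =>  b a a A A A A   (applied A -> a)
  Step 10: b a a A A A A  =>  b a a a A A A   (applied A -> a)
  Step 11: b a a a A A A  =>  b a a a a A A   (applied A -> a)
  Step 12: b a a a a A A  =>  b a a a a A A A   (applied A -> A A)
  Step 13: b a a a a A A A  =>  b a a a a a A A   (applied A -> a)
  Step 14: b a a a a a A A  =>  b a a a a a A A A   (applied A -> A A)
  Step 15: b a a a a a A A A  =>  b a a a a a A A A A   (applied A -> A A)
  Step 16: b a a a a a A A A A  =>  b a a a a a a A A A   (applied A -> a)
  Step 17: b a a a a a a A A A  =>  b a a a a a a a A A   (applied A -> a)
  Step 18: b a a a a a a a A A  =>  b a a a a a a a A A A   (applied A -> A A)
  Step 19: b a a a a a a a A A A  =>  b a a a a a a a a A A   (applied A -> a)
  Step 20: b a a a a a a a a A A  =>  b a a a a a a a a a A   (applied A -> a)
  Step 21: b a a a a a a a a a A  =>  b a a a a a a a a a a   (applied A -> a)
Final yield: b a a a a a a a a a a
Total rewrite steps: 21

21


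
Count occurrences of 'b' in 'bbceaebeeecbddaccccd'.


Scanning 'bbceaebeeecbddaccccd' for 'b':
  Position 0: 'b' -> MATCH (count: 1)
  Position 1: 'b' -> MATCH (count: 2)
  Position 6: 'b' -> MATCH (count: 3)
  Position 11: 'b' -> MATCH (count: 4)
Total occurrences of 'b': 4

4


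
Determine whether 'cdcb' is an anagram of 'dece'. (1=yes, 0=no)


Sort characters of 'cdcb': 'bccd'
Sort characters of 'dece': 'cdee'
Sorted forms differ -> they are NOT anagrams
Result: 0

0


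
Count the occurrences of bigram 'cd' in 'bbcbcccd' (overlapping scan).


Scanning 'bbcbcccd' for bigram 'cd':
  Position 0: 'bb' -> no
  Position 1: 'bc' -> no
  Position 2: 'cb' -> no
  Position 3: 'bc' -> no
  Position 4: 'cc' -> no
  Position 5: 'cc' -> no
  Position 6: 'cd' -> MATCH
Total matches: 1

1


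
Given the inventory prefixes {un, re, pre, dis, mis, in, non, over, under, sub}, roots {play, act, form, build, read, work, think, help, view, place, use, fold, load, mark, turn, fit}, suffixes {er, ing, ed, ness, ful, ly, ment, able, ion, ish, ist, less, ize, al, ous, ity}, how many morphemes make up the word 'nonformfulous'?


Segmenting 'nonformfulous' against the inventory:
  'non' -> prefix (morpheme 1)
  'form' -> root (morpheme 2)
  'ful' -> suffix (morpheme 3)
  'ous' -> suffix (morpheme 4)
Total morphemes: 4

4


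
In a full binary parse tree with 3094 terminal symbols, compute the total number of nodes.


Leaf nodes (terminals): 3094
Internal nodes = n - 1 = 3094 - 1 = 3093
Total = leaves + internal = 3094 + 3093 = 6187

6187


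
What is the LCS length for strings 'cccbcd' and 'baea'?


DP table for LCS of 'cccbcd' and 'baea':
       b  a  e  a
    0  0  0  0  0
  c 0  0  0  0  0
  c 0  0  0  0  0
  c 0  0  0  0  0
  b 0  1  1  1  1
  c 0  1  1  1  1
  d 0  1  1  1  1
LCS: 'b'
LCS length = 1

1


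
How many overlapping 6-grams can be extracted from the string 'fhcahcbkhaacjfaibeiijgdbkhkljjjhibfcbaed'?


String 'fhcahcbkhaacjfaibeiijgdbkhkljjjhibfcbaed' has length L = 40.
Number of overlapping n-grams = L - n + 1
Substituting: 40 - 6 + 1 = 35

35


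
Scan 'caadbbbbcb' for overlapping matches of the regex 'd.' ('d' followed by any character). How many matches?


Pattern: d. means 'd' followed by any character.
Scanning 'caadbbbbcb' position-by-position:
  Pos 0: window 'ca' -> no
  Pos 1: window 'aa' -> no
  Pos 2: window 'ad' -> no
  Pos 3: window 'db' -> MATCH
  Pos 4: window 'bb' -> no
  Pos 5: window 'bb' -> no
  Pos 6: window 'bb' -> no
  Pos 7: window 'bc' -> no
  Pos 8: window 'cb' -> no
  Pos 9: window 'b' -> no
Total matches: 1

1


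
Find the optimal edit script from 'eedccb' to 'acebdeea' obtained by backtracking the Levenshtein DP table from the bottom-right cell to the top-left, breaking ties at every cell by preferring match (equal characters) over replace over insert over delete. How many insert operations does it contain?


Edit distance = 6. Backtracking from cell (6, 8) with preference match > replace > insert > delete,
then listing the resulting alignment 'eedccb' -> 'acebdeea' left to right:
  Step 1: insert 'a' [insertion #1]
  Step 2: insert 'c' [insertion #2]
  Step 3: keep 'e'
  Step 4: replace e->b
  Step 5: keep 'd'
  Step 6: replace c->e
  Step 7: replace c->e
  Step 8: replace b->a
Total insertions: 2

2


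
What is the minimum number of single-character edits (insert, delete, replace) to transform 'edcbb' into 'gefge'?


Building DP table for s1='edcbb' (len 5) and s2='gefge' (len 5):
       g  e  f  g  e
    0  1  2  3  4  5
  e 1  1  1  2  3  4
  d 2  2  2  2  3  4
  c 3  3  3  3  3  4
  b 4  4  4  4  4  4
  b 5  5  5  5  5  5
Edit distance = dp[5][5] = 5

5


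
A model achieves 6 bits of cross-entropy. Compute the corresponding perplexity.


Perplexity formula: PP = 2^H
H = 6
PP = 2^6
Steps: 2^1 = 2, 2^2 = 4, 2^3 = 8, 2^4 = 16, 2^5 = 32, 2^6 = 64
PP = 64

64


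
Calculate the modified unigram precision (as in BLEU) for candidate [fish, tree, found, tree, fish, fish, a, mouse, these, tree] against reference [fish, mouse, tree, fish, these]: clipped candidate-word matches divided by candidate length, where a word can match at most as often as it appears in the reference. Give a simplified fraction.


Reference word counts: {'fish': 2, 'mouse': 1, 'these': 1, 'tree': 1}
Checking each candidate word (with clipping):
  'fish' -> in reference (ref count 2, used 1/2) -> match (matches: 1)
  'tree' -> in reference (ref count 1, used 1/1) -> match (matches: 2)
  'found' -> not in reference -> no match (matches: 2)
  'tree' -> ref count 1 already used up (1/1) -> clipped, no match (matches: 2)
  'fish' -> in reference (ref count 2, used 2/2) -> match (matches: 3)
  'fish' -> ref count 2 already used up (2/2) -> clipped, no match (matches: 3)
  'a' -> not in reference -> no match (matches: 3)
  'mouse' -> in reference (ref count 1, used 1/1) -> match (matches: 4)
  'these' -> in reference (ref count 1, used 1/1) -> match (matches: 5)
  'tree' -> ref count 1 already used up (1/1) -> clipped, no match (matches: 5)
Clipped matches: 5, Candidate length: 10
Precision = 5/10 = 1/2

1/2


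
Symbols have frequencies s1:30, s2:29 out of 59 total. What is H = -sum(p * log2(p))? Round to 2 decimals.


Computing entropy H = -sum(p_i * log2(p_i)):
  s1: p = 30/59 = 0.5085, -p*log2(p) = 0.4961
  s2: p = 29/59 = 0.4915, -p*log2(p) = 0.5036
H = sum of terms = 0.9997
Rounded to 2 decimals: 1.00

1.00


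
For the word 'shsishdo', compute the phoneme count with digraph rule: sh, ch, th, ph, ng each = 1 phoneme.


Parsing 'shsishdo' greedily, digraphs first:
  'sh' -> digraph (1 consonant phoneme) (phonemes so far: 1)
  's' -> consonant phoneme (phonemes so far: 2)
  'i' -> vowel phoneme (phonemes so far: 3)
  'sh' -> digraph (1 consonant phoneme) (phonemes so far: 4)
  'd' -> consonant phoneme (phonemes so far: 5)
  'o' -> vowel phoneme (phonemes so far: 6)
Total phonemes: 6

6


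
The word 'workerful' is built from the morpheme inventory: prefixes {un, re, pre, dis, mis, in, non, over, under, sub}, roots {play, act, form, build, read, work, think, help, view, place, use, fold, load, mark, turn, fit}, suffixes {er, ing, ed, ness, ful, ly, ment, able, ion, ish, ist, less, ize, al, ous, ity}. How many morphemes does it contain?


Segmenting 'workerful' against the inventory:
  'work' -> root (morpheme 1)
  'er' -> suffix (morpheme 2)
  'ful' -> suffix (morpheme 3)
Total morphemes: 3

3


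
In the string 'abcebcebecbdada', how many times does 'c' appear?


Scanning 'abcebcebecbdada' for 'c':
  Position 2: 'c' -> MATCH (count: 1)
  Position 5: 'c' -> MATCH (count: 2)
  Position 9: 'c' -> MATCH (count: 3)
Total occurrences of 'c': 3

3


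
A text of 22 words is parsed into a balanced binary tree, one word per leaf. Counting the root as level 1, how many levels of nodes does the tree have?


In a balanced binary tree with n leaves the deepest leaf is ceil(log2(n)) edges below the root,
so counting node levels inclusive of root and leaves gives ceil(log2(n)) + 1 levels.
log2(22) = 4.4594
ceil(4.4594) = 5
levels = 5 + 1 = 6

6


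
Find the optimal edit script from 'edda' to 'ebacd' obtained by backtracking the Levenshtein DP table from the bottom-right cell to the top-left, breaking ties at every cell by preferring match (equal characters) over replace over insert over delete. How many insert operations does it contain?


Edit distance = 4. Backtracking from cell (4, 5) with preference match > replace > insert > delete,
then listing the resulting alignment 'edda' -> 'ebacd' left to right:
  Step 1: keep 'e'
  Step 2: insert 'b' [insertion #1]
  Step 3: replace d->a
  Step 4: replace d->c
  Step 5: replace a->d
Total insertions: 1

1


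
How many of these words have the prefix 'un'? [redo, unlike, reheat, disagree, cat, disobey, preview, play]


Checking each word for prefix 'un':
  'redo' -> no (count: 0)
  'unlike' -> YES, starts with 'un' (count: 1)
  'reheat' -> no (count: 1)
  'disagree' -> no (count: 1)
  'cat' -> no (count: 1)
  'disobey' -> no (count: 1)
  'preview' -> no (count: 1)
  'play' -> no (count: 1)
Total with prefix 'un': 1

1


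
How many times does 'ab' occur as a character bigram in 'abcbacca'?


Scanning 'abcbacca' for bigram 'ab':
  Position 0: 'ab' -> MATCH
  Position 1: 'bc' -> no
  Position 2: 'cb' -> no
  Position 3: 'ba' -> no
  Position 4: 'ac' -> no
  Position 5: 'cc' -> no
  Position 6: 'ca' -> no
Total matches: 1

1


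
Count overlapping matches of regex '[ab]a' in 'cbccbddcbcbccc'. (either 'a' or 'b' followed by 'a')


Pattern: [ab]a means either 'a' or 'b' followed by 'a'.
Scanning 'cbccbddcbcbccc' position-by-position:
  Pos 0: window 'cb' -> no
  Pos 1: window 'bc' -> no
  Pos 2: window 'cc' -> no
  Pos 3: window 'cb' -> no
  Pos 4: window 'bd' -> no
  Pos 5: window 'dd' -> no
  Pos 6: window 'dc' -> no
  Pos 7: window 'cb' -> no
  Pos 8: window 'bc' -> no
  Pos 9: window 'cb' -> no
  Pos 10: window 'bc' -> no
  Pos 11: window 'cc' -> no
  Pos 12: window 'cc' -> no
  Pos 13: window 'c' -> no
Total matches: 0

0


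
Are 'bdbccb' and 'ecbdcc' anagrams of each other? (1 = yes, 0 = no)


Sort characters of 'bdbccb': 'bbbccd'
Sort characters of 'ecbdcc': 'bcccde'
Sorted forms differ -> they are NOT anagrams
Result: 0

0


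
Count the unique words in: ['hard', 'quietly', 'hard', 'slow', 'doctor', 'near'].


Listing all tokens and tracking unique types:
  Token 1: 'hard' -> NEW (unique so far: 1)
  Token 2: 'quietly' -> NEW (unique so far: 2)
  Token 3: 'hard' -> duplicate (unique so far: 2)
  Token 4: 'slow' -> NEW (unique so far: 3)
  Token 5: 'doctor' -> NEW (unique so far: 4)
  Token 6: 'near' -> NEW (unique so far: 5)
Unique types: ('doctor', 'hard', 'near', 'quietly', 'slow')
Vocabulary size: 5

5


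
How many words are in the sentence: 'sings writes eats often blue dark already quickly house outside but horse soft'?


Counting words by splitting on spaces:
  Word 1: 'sings'
  Word 2: 'writes'
  Word 3: 'eats'
  Word 4: 'often'
  Word 5: 'blue'
  Word 6: 'dark'
  Word 7: 'already'
  Word 8: 'quickly'
  Word 9: 'house'
  Word 10: 'outside'
  Word 11: 'but'
  Word 12: 'horse'
  Word 13: 'soft'
Total words: 13

13


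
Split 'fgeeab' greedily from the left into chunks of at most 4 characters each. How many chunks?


'fgeeab' has 6 characters.
Chunking with max size 4:
  Chunk 1: 'fgee' (positions 0-3)
  Chunk 2: 'ab' (positions 4-5)
Total chunks: ceil(6 / 4) = 2

2


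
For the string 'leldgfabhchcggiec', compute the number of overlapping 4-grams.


String 'leldgfabhchcggiec' has length L = 17.
Number of overlapping n-grams = L - n + 1
Substituting: 17 - 4 + 1 = 14

14


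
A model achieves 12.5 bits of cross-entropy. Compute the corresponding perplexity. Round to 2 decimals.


Perplexity formula: PP = 2^H
H = 12.5
PP = 2^12.5
Decompose: 2^12.5 = 2^12 * 2^0.5 = 2^12 * sqrt(2)
2^12 = 4096, sqrt(2) ~ 1.4142136
PP ~ 4096 * 1.4142136 = 5792.6189056
Rounded to 2 decimals: 5792.62

5792.62


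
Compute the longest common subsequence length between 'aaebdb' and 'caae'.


DP table for LCS of 'aaebdb' and 'caae':
       c  a  a  e
    0  0  0  0  0
  a 0  0  1  1  1
  a 0  0  1  2  2
  e 0  0  1  2  3
  b 0  0  1  2  3
  d 0  0  1  2  3
  b 0  0  1  2  3
LCS: 'aae'
LCS length = 3

3


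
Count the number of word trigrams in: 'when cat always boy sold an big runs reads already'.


Word trigrams from [10] words:
  Trigram 1: (when cat always)
  Trigram 2: (cat always boy)
  Trigram 3: (always boy sold)
  Trigram 4: (boy sold an)
  Trigram 5: (sold an big)
  Trigram 6: (an big runs)
  Trigram 7: (big runs reads)
  Trigram 8: (runs reads already)
Total word trigrams: 10 - 2 = 8

8


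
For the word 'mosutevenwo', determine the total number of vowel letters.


Scanning each character of 'mosutevenwo':
  Position 1: 'm' -> consonant (running count: 0)
  Position 2: 'o' -> vowel (running count: 1)
  Position 3: 's' -> consonant (running count: 1)
  Position 4: 'u' -> vowel (running count: 2)
  Position 5: 't' -> consonant (running count: 2)
  Position 6: 'e' -> vowel (running count: 3)
  Position 7: 'v' -> consonant (running count: 3)
  Position 8: 'e' -> vowel (running count: 4)
  Position 9: 'n' -> consonant (running count: 4)
  Position 10: 'w' -> consonant (running count: 4)
  Position 11: 'o' -> vowel (running count: 5)
Total vowels: 5

5


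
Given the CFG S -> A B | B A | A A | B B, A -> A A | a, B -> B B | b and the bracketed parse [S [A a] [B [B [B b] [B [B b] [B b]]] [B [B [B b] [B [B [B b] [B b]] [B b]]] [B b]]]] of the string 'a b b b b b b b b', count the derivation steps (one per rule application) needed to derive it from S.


Every bracketed nonterminal node [X ...] in the tree is produced by exactly one rule application.
Reading the tree off as a leftmost derivation:
  Step 1: S  =>  A B   (applied S -> A B)
  Step 2: A B  =>  a B   (applied A -> a)
  Step 3: a B  =>  a B B   (applied B -> B B)
  Step 4: a B B  =>  a B B B   (applied B -> B B)
  Step 5: a B B B  =>  a b B B   (applied B -> b)
  Step 6: a b B B  =>  a b B B B   (applied B -> B B)
  Step 7: a b B B B  =>  a b b B B   (applied B -> b)
  Step 8: a b b B B  =>  a b b b B   (applied B -> b)
  Step 9: a b b b B  =>  a b b b B B   (applied B -> B B)
  Step 10: a b b b B B  =>  a b b b B B B   (applied B -> B B)
  Step 11: a b b b B B B  =>  a b b b b B B   (applied B -> b)
  Step 12: a b b b b B B  =>  a b b b b B B B   (applied B -> B B)
  Step 13: a b b b b B B B  =>  a b b b b B B B B   (applied B -> B B)
  Step 14: a b b b b B B B B  =>  a b b b b b B B B   (applied B -> b)
  Step 15: a b b b b b B B B  =>  a b b b b b b B B   (applied B -> b)
  Step 16: a b b b b b b B B  =>  a b b b b b b b B   (applied B -> b)
  Step 17: a b b b b b b b B  =>  a b b b b b b b b   (applied B -> b)
Final yield: a b b b b b b b b
Total rewrite steps: 17

17


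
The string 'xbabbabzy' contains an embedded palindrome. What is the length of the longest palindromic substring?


Scanning 'xbabbabzy' for palindromic substrings.
Substring at positions 1-6: 'babbab'.
Check: reverse('babbab') = 'babbab' -> palindrome confirmed.
Neighbouring characters ('x' / 'z') break symmetry, so it cannot extend further.
No longer palindromic substring exists; longest length = 6

6


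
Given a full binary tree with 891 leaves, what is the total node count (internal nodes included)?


Leaf nodes (terminals): 891
Internal nodes = n - 1 = 891 - 1 = 890
Total = leaves + internal = 891 + 890 = 1781

1781
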